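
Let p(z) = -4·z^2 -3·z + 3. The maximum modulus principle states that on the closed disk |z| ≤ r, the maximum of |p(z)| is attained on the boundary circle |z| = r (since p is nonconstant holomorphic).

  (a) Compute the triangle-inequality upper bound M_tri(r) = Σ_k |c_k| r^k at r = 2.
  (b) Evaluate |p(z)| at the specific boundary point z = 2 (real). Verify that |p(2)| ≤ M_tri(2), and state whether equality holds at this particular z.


Coefficients: c_0 = 3, c_1 = -3, c_2 = -4. Radius r = 2.
Part (a). Triangle bound: M_tri(r) = Σ_k |c_k| r^k
  = |3|·2^0 + |-3|·2^1 + |-4|·2^2
  = 3 + 6 + 16 = 25.
This bounds M(r) := max_{|z|=r} |p(z)| from above; equality holds iff all terms c_k z^k can be made to align in phase at a single z on |z|=r.
Part (b). At z = 2 (real, on the circle |z| = r):
  p(2) = (3)·2^0 + (-3)·2^1 + (-4)·2^2 = -19.
  |p(2)| = 19.
Check: |p(2)| = 19 ≤ 25 = M_tri(2). ✓ Equality does not hold at z = 2 (the coefficients have mixed signs, so the terms do not all align in phase there).

M_tri(2) = 25; |p(2)| = 19; equality at z=2: no.


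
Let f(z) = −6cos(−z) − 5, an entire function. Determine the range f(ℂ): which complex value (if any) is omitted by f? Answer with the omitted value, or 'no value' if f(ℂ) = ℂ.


Little Picard bounds the complement of f(ℂ) to at most one point.
cos is entire and surjective onto ℂ: for every w ∈ ℂ, cos(ζ) = w has a solution ζ ∈ ℂ (e.g., via the complex inverse arccos). With ζ = −z this gives z = ζ/(-1). Then -6·cos(−z) takes every value in -6·ℂ = ℂ, and adding -5 is a bijection of ℂ. So f is surjective and omits no value. (Note: only on the real line is cos bounded by [−1, 1].)

Omitted value: no value.


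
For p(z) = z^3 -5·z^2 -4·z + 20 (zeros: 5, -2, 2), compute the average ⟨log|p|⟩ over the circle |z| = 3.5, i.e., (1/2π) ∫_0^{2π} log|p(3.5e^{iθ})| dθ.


Zeros: -2, 2, 5; r = 3.5.
Inside |z| < r: -2, 2. Outside (|z| ≥ r): 5.
p(0) = 20, so log|p(0)| = log(20) = 2.9957.
Apply Jensen: I(r) = log|p(0)| + Σ_k log(r/|z_k|), summed over zeros inside |z| < r.
  log(r/|z_k|) for z_k = -2: log(3.5/2) = 0.5596
  log(r/|z_k|) for z_k = 2: log(3.5/2) = 0.5596
  Outside zeros (5) contribute nothing to the Jensen sum.
Sum over inside zeros: 1.1192.
I(r) = log|p(0)| + (inside sum) = 2.9957 + 1.1192 = 4.1150.
Note: since some zeros are outside |z| ≤ r, the simplified n·log(r) form does NOT apply — only the inside zeros contribute.

I(r) ≈ 4.1150.


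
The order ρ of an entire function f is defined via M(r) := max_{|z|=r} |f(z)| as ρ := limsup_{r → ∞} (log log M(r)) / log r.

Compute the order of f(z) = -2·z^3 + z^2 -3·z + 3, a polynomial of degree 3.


|f(z)| ≤ Σ|c_k|·r^k = O(r^3) as r → ∞. Polynomial growth is O(e^{r^ε}) for every ε > 0 (since r^3/e^{r^ε} → 0), so ρ ≤ ε for all ε > 0, i.e. ρ = 0. Every nonconstant polynomial has order 0.
Therefore ρ = 0.

Order ρ = 0.


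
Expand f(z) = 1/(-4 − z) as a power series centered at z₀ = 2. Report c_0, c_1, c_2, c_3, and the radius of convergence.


Let w = z − z₀, so z = z₀ + w.
Then -4 − z = -4 − (z₀ + w) = (-4 − z₀) − w = -6 − w.
f(z) = 1/(-6 − w) = (1/(-6)) · 1/(1 − w/(-6)) = Σ_{n≥0} w^n / (-6)^(n+1).
So c_n = 1/(-6)^(n+1):
  c_0 = 1/(-6)^1 = -1/6.
  c_1 = 1/(-6)^2 = 1/36.
  c_2 = 1/(-6)^3 = -1/216.
  c_3 = 1/(-6)^4 = 1/1296.
The series is valid for |w/d| < 1, i.e. |z − z₀| < |d|.
Radius of convergence: R = |-4 − z₀| = |-6| = 6 (distance from z₀ to the singularity z = -4).

c_0 = -1/6, c_1 = 1/36, c_2 = -1/216, c_3 = 1/1296; R = 6.


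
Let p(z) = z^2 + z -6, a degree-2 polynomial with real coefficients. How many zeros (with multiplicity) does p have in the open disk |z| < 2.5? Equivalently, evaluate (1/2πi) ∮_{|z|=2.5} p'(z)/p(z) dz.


The zeros of p are: -3, 2.
Their magnitudes are: 3, 2.
Zeros with |z| < R = 2.5: 2.
Count = 1.
By the argument principle, (1/2πi) ∮_{|z|=R} p'(z)/p(z) dz equals exactly this count.

Number of zeros inside |z| < 2.5: 1.


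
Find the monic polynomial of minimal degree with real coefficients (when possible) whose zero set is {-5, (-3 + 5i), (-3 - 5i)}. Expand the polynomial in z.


The polynomial is p(z) = ∏_{α ∈ S} (z − α), where S = {-5, (-3 + 5i), (-3 - 5i)}.
Expanding the product yields: p(z) = z^3 + 11·z^2 + 64·z + 170.
Note conjugate pairs combine to real quadratics: (z − (-3+5i))(z − (-3−5i)) = z² + 6z + 34.
The resulting polynomial has degree 3 and real coefficients as required.

p(z) = z^3 + 11·z^2 + 64·z + 170.


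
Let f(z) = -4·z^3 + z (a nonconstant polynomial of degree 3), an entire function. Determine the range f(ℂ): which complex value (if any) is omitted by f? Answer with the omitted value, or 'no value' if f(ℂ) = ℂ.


Little Picard bounds the complement of f(ℂ) to at most one point.
For every w ∈ ℂ, the equation p(z) − w = 0 is a nonconstant polynomial in z and hence has at least one root by the fundamental theorem of algebra. So p is surjective onto ℂ, omitting no value.

Omitted value: no value.


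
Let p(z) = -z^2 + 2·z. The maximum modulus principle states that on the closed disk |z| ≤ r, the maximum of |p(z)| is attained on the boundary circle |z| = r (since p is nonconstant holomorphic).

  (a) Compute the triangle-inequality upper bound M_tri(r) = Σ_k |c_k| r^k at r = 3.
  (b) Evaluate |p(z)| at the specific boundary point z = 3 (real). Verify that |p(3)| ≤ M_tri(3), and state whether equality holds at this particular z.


Coefficients: c_0 = 0, c_1 = 2, c_2 = -1. Radius r = 3.
Part (a). Triangle bound: M_tri(r) = Σ_k |c_k| r^k
  = |0|·3^0 + |2|·3^1 + |-1|·3^2
  = 0 + 6 + 9 = 15.
This bounds M(r) := max_{|z|=r} |p(z)| from above; equality holds iff all terms c_k z^k can be made to align in phase at a single z on |z|=r.
Part (b). At z = 3 (real, on the circle |z| = r):
  p(3) = (0)·3^0 + (2)·3^1 + (-1)·3^2 = -3.
  |p(3)| = 3.
Check: |p(3)| = 3 ≤ 15 = M_tri(3). ✓ Equality does not hold at z = 3 (the coefficients have mixed signs, so the terms do not all align in phase there).

M_tri(3) = 15; |p(3)| = 3; equality at z=3: no.


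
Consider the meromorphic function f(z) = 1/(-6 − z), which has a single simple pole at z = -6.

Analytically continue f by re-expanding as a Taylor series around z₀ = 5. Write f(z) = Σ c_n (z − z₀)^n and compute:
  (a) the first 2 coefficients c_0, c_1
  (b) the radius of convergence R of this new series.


Let w = z − z₀, so z = z₀ + w.
Then -6 − z = -6 − (z₀ + w) = (-6 − z₀) − w = -11 − w.
f(z) = 1/(-11 − w) = (1/(-11)) · 1/(1 − w/(-11)) = Σ_{n≥0} w^n / (-11)^(n+1).
So c_n = 1/(-11)^(n+1):
  c_0 = 1/(-11)^1 = -1/11.
  c_1 = 1/(-11)^2 = 1/121.
The series is valid for |w/d| < 1, i.e. |z − z₀| < |d|.
Radius of convergence: R = |-6 − z₀| = |-11| = 11 (distance from z₀ to the singularity z = -6).

c_0 = -1/11, c_1 = 1/121; R = 11.


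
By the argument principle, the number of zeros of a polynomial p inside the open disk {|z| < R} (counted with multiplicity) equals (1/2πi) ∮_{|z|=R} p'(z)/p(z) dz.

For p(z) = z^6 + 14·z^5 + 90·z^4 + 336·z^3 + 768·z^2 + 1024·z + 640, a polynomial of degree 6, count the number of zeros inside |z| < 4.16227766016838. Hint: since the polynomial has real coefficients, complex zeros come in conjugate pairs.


The zeros of p are: (-2 + 2i), (-2 - 2i), (-2 + 2i), (-2 - 2i), (-3 + 1i), (-3 - 1i).
Their magnitudes are: 2.828, 2.828, 2.828, 2.828, 3.162, 3.162.
Zeros with |z| < R = 4.16227766016838: (-2 + 2i), (-2 - 2i), (-2 + 2i), (-2 - 2i), (-3 + 1i), (-3 - 1i).
Count = 6.
By the argument principle, (1/2πi) ∮_{|z|=R} p'(z)/p(z) dz equals exactly this count.

Number of zeros inside |z| < 4.16227766016838: 6.


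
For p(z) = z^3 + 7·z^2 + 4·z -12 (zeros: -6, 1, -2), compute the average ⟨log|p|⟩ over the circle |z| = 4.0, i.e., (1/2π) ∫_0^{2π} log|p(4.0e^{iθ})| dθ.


Zeros: -6, -2, 1; r = 4.0.
Inside |z| < r: -2, 1. Outside (|z| ≥ r): -6.
p(0) = -12, so log|p(0)| = log(12) = 2.4849.
Apply Jensen: I(r) = log|p(0)| + Σ_k log(r/|z_k|), summed over zeros inside |z| < r.
  log(r/|z_k|) for z_k = 1: log(4.0/1) = 1.3863
  log(r/|z_k|) for z_k = -2: log(4.0/2) = 0.6931
  Outside zeros (-6) contribute nothing to the Jensen sum.
Sum over inside zeros: 2.0794.
I(r) = log|p(0)| + (inside sum) = 2.4849 + 2.0794 = 4.5643.
Note: since some zeros are outside |z| ≤ r, the simplified n·log(r) form does NOT apply — only the inside zeros contribute.

I(r) ≈ 4.5643.


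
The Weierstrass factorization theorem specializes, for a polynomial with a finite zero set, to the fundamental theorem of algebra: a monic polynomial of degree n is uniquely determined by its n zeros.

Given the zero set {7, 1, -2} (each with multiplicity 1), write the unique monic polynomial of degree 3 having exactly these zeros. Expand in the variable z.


The polynomial is p(z) = ∏_{α ∈ S} (z − α), where S = {7, 1, -2}.
Expanding the product yields: p(z) = z^3 -6·z^2 -9·z + 14.
The resulting polynomial has degree 3 and real coefficients as required.

p(z) = z^3 -6·z^2 -9·z + 14.


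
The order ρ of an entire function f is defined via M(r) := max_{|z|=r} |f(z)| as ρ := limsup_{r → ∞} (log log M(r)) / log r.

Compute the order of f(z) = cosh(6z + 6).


cosh(w) is a linear combination of e^{iw} and e^{−iw} (or e^w, e^{−w} in the hyperbolic case), so |cosh(w)| ≤ e^{|w|}. With w = 6z + 6, |w| ≤ 6|z| + 6 = 6r + 6 on |z| = r, giving M(r) ≤ e^{6r + 6}, so ρ ≤ 1. On a suitable ray (z = it for sin/cos; z = t for sinh/cosh, t real → ∞), |cosh(6z + 6)| grows like e^{6|t|}/2, so ρ ≥ 1. Hence ρ = 1.
Therefore ρ = 1.

Order ρ = 1.


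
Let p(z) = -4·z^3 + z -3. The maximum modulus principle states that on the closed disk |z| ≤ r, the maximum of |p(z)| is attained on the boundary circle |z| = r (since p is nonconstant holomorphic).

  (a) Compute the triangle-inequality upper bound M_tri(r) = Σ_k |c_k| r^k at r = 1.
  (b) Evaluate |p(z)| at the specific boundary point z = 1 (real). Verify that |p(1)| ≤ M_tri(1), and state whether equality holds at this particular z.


Coefficients: c_0 = -3, c_1 = 1, c_2 = 0, c_3 = -4. Radius r = 1.
Part (a). Triangle bound: M_tri(r) = Σ_k |c_k| r^k
  = |-3|·1^0 + |1|·1^1 + |0|·1^2 + |-4|·1^3
  = 3 + 1 + 0 + 4 = 8.
This bounds M(r) := max_{|z|=r} |p(z)| from above; equality holds iff all terms c_k z^k can be made to align in phase at a single z on |z|=r.
Part (b). At z = 1 (real, on the circle |z| = r):
  p(1) = (-3)·1^0 + (1)·1^1 + (0)·1^2 + (-4)·1^3 = -6.
  |p(1)| = 6.
Check: |p(1)| = 6 ≤ 8 = M_tri(1). ✓ Equality does not hold at z = 1 (the coefficients have mixed signs, so the terms do not all align in phase there).

M_tri(1) = 8; |p(1)| = 6; equality at z=1: no.


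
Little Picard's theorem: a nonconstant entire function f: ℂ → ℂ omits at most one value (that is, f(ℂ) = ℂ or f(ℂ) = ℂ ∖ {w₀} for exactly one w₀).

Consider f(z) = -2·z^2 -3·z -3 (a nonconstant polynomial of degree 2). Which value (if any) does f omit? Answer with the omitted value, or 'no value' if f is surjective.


Little Picard bounds the complement of f(ℂ) to at most one point.
For every w ∈ ℂ, the equation p(z) − w = 0 is a nonconstant polynomial in z and hence has at least one root by the fundamental theorem of algebra. So p is surjective onto ℂ, omitting no value.

Omitted value: no value.


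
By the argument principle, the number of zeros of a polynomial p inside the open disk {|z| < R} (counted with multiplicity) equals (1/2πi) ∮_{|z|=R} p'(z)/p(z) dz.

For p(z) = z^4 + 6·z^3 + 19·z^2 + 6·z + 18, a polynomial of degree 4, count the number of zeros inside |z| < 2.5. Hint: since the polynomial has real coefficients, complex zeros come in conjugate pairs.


The zeros of p are: (0 + 1i), (0 - 1i), (-3 + 3i), (-3 - 3i).
Their magnitudes are: 1, 1, 4.243, 4.243.
Zeros with |z| < R = 2.5: (0 + 1i), (0 - 1i).
Count = 2.
By the argument principle, (1/2πi) ∮_{|z|=R} p'(z)/p(z) dz equals exactly this count.

Number of zeros inside |z| < 2.5: 2.


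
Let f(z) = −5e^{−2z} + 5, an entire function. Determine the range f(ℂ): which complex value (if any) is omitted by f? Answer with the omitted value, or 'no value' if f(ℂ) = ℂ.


Little Picard bounds the complement of f(ℂ) to at most one point.
e^{−2z} is never zero on ℂ, so -5·e^{−2z} takes every value in ℂ ∖ {0}. Adding 5 shifts the range to ℂ ∖ {5}. Thus f omits exactly the value 5.

Omitted value: 5.


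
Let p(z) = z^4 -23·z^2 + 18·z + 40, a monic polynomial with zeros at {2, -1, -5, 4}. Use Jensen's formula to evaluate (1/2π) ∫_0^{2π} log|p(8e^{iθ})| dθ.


Zeros: -5, -1, 2, 4; r = 8.
Inside |z| < r: -5, -1, 2, 4. Outside (|z| ≥ r): ∅.
p(0) = 40, so log|p(0)| = log(40) = 3.6889.
Apply Jensen: I(r) = log|p(0)| + Σ_k log(r/|z_k|), summed over zeros inside |z| < r.
  log(r/|z_k|) for z_k = 2: log(8/2) = 1.3863
  log(r/|z_k|) for z_k = -1: log(8/1) = 2.0794
  log(r/|z_k|) for z_k = -5: log(8/5) = 0.4700
  log(r/|z_k|) for z_k = 4: log(8/4) = 0.6931
Sum over inside zeros: 4.6289.
I(r) = log|p(0)| + (inside sum) = 3.6889 + 4.6289 = 8.3178.
Closed form (all zeros inside, monic): I(r) = n·log(r) = 4·log(8) = 8.3178. ✓

I(r) ≈ 8.3178.


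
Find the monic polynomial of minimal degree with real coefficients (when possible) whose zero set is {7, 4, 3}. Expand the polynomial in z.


The polynomial is p(z) = ∏_{α ∈ S} (z − α), where S = {7, 4, 3}.
Expanding the product yields: p(z) = z^3 -14·z^2 + 61·z -84.
The resulting polynomial has degree 3 and real coefficients as required.

p(z) = z^3 -14·z^2 + 61·z -84.


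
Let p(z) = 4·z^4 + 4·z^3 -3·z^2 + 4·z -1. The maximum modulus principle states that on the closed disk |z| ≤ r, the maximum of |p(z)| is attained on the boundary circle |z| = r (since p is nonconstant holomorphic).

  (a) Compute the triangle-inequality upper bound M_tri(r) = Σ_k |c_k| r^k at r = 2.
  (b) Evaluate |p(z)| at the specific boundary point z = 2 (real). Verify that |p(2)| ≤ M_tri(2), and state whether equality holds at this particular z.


Coefficients: c_0 = -1, c_1 = 4, c_2 = -3, c_3 = 4, c_4 = 4. Radius r = 2.
Part (a). Triangle bound: M_tri(r) = Σ_k |c_k| r^k
  = |-1|·2^0 + |4|·2^1 + |-3|·2^2 + |4|·2^3 + |4|·2^4
  = 1 + 8 + 12 + 32 + 64 = 117.
This bounds M(r) := max_{|z|=r} |p(z)| from above; equality holds iff all terms c_k z^k can be made to align in phase at a single z on |z|=r.
Part (b). At z = 2 (real, on the circle |z| = r):
  p(2) = (-1)·2^0 + (4)·2^1 + (-3)·2^2 + (4)·2^3 + (4)·2^4 = 91.
  |p(2)| = 91.
Check: |p(2)| = 91 ≤ 117 = M_tri(2). ✓ Equality does not hold at z = 2 (the coefficients have mixed signs, so the terms do not all align in phase there).

M_tri(2) = 117; |p(2)| = 91; equality at z=2: no.


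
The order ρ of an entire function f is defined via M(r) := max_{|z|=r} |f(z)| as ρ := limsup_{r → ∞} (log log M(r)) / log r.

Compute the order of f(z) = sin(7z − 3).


sin(w) is a linear combination of e^{iw} and e^{−iw} (or e^w, e^{−w} in the hyperbolic case), so |sin(w)| ≤ e^{|w|}. With w = 7z − 3, |w| ≤ 7|z| + 3 = 7r + 3 on |z| = r, giving M(r) ≤ e^{7r + 3}, so ρ ≤ 1. On a suitable ray (z = it for sin/cos; z = t for sinh/cosh, t real → ∞), |sin(7z − 3)| grows like e^{7|t|}/2, so ρ ≥ 1. Hence ρ = 1.
Therefore ρ = 1.

Order ρ = 1.


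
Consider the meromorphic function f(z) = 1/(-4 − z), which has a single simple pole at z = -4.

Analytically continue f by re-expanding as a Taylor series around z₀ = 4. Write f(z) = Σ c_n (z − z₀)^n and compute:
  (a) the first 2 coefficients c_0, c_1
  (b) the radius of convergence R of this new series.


Let w = z − z₀, so z = z₀ + w.
Then -4 − z = -4 − (z₀ + w) = (-4 − z₀) − w = -8 − w.
f(z) = 1/(-8 − w) = (1/(-8)) · 1/(1 − w/(-8)) = Σ_{n≥0} w^n / (-8)^(n+1).
So c_n = 1/(-8)^(n+1):
  c_0 = 1/(-8)^1 = -1/8.
  c_1 = 1/(-8)^2 = 1/64.
The series is valid for |w/d| < 1, i.e. |z − z₀| < |d|.
Radius of convergence: R = |-4 − z₀| = |-8| = 8 (distance from z₀ to the singularity z = -4).

c_0 = -1/8, c_1 = 1/64; R = 8.


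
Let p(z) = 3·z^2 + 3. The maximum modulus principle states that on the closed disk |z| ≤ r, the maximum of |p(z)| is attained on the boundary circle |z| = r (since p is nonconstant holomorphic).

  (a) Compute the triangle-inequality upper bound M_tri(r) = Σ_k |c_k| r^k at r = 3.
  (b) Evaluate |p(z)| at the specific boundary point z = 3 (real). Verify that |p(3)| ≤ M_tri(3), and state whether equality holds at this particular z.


Coefficients: c_0 = 3, c_1 = 0, c_2 = 3. Radius r = 3.
Part (a). Triangle bound: M_tri(r) = Σ_k |c_k| r^k
  = |3|·3^0 + |0|·3^1 + |3|·3^2
  = 3 + 0 + 27 = 30.
This bounds M(r) := max_{|z|=r} |p(z)| from above; equality holds iff all terms c_k z^k can be made to align in phase at a single z on |z|=r.
Part (b). At z = 3 (real, on the circle |z| = r):
  p(3) = (3)·3^0 + (0)·3^1 + (3)·3^2 = 30.
  |p(3)| = 30.
Since all nonzero coefficients share the same sign, |p(3)| = 30 = M_tri(3); the triangle bound is attained at z = 3, so in fact M(r) = 30.

M_tri(3) = 30; |p(3)| = 30; equality at z=3: yes.


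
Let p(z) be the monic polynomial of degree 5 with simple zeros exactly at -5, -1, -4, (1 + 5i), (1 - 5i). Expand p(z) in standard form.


The polynomial is p(z) = ∏_{α ∈ S} (z − α), where S = {-5, -1, -4, (1 + 5i), (1 - 5i)}.
Expanding the product yields: p(z) = z^5 + 8·z^4 + 35·z^3 + 222·z^2 + 714·z + 520.
Note conjugate pairs combine to real quadratics: (z − (1+5i))(z − (1−5i)) = z² − 2z + 26.
The resulting polynomial has degree 5 and real coefficients as required.

p(z) = z^5 + 8·z^4 + 35·z^3 + 222·z^2 + 714·z + 520.


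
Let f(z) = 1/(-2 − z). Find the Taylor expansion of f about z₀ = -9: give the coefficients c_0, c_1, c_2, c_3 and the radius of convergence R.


Let w = z − z₀, so z = z₀ + w.
Then -2 − z = -2 − (z₀ + w) = (-2 − z₀) − w = 7 − w.
f(z) = 1/(7 − w) = (1/(7)) · 1/(1 − w/(7)) = Σ_{n≥0} w^n / (7)^(n+1).
So c_n = 1/(7)^(n+1):
  c_0 = 1/(7)^1 = 1/7.
  c_1 = 1/(7)^2 = 1/49.
  c_2 = 1/(7)^3 = 1/343.
  c_3 = 1/(7)^4 = 1/2401.
The series is valid for |w/d| < 1, i.e. |z − z₀| < |d|.
Radius of convergence: R = |-2 − z₀| = |7| = 7 (distance from z₀ to the singularity z = -2).

c_0 = 1/7, c_1 = 1/49, c_2 = 1/343, c_3 = 1/2401; R = 7.


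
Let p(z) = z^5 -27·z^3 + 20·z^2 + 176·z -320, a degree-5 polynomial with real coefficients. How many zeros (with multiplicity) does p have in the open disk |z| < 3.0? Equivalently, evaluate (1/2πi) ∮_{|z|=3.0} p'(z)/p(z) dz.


The zeros of p are: 4, -4, -4, (2 + 1i), (2 - 1i).
Their magnitudes are: 4, 4, 4, 2.236, 2.236.
Zeros with |z| < R = 3.0: (2 + 1i), (2 - 1i).
Count = 2.
By the argument principle, (1/2πi) ∮_{|z|=R} p'(z)/p(z) dz equals exactly this count.

Number of zeros inside |z| < 3.0: 2.


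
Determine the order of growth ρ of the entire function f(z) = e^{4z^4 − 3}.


|e^{4z^4 − 3}| = e^{Re(4·z^4) + -3} ≤ e^{4|z|^4 + -3} = e^{4r^4 + -3} on |z| = r, so ρ ≤ 4. Choosing z on |z|=r so that 4·z^4 is real positive (always possible by picking arg z appropriately) gives |f(z)| = e^{4r^4 + -3}, matching the bound. The additive constant -3 does not affect log log M(r) ~ 4·log r. Hence ρ = 4.
Therefore ρ = 4.

Order ρ = 4.


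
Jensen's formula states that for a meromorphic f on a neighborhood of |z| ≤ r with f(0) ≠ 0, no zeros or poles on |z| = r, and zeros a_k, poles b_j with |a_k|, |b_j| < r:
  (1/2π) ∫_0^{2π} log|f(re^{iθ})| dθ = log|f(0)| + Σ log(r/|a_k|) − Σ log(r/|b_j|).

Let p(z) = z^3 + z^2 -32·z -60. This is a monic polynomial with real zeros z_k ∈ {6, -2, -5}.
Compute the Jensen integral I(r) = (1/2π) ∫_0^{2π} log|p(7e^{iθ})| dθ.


Zeros: -5, -2, 6; r = 7.
Inside |z| < r: -5, -2, 6. Outside (|z| ≥ r): ∅.
p(0) = -60, so log|p(0)| = log(60) = 4.0943.
Apply Jensen: I(r) = log|p(0)| + Σ_k log(r/|z_k|), summed over zeros inside |z| < r.
  log(r/|z_k|) for z_k = 6: log(7/6) = 0.1542
  log(r/|z_k|) for z_k = -2: log(7/2) = 1.2528
  log(r/|z_k|) for z_k = -5: log(7/5) = 0.3365
Sum over inside zeros: 1.7434.
I(r) = log|p(0)| + (inside sum) = 4.0943 + 1.7434 = 5.8377.
Closed form (all zeros inside, monic): I(r) = n·log(r) = 3·log(7) = 5.8377. ✓

I(r) ≈ 5.8377.


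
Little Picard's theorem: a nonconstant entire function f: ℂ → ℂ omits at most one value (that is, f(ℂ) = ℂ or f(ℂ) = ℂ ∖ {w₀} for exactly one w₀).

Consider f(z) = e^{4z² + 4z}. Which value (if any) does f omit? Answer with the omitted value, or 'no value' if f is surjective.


Little Picard bounds the complement of f(ℂ) to at most one point.
The exponent g(z) = 4z² + 4z is a nonconstant polynomial, hence surjective onto ℂ. So e^{g(z)} takes every value in {e^w : w ∈ ℂ} = ℂ ∖ {0}. Adding 0 shifts the range to ℂ ∖ {0}. f omits exactly 0.

Omitted value: 0.


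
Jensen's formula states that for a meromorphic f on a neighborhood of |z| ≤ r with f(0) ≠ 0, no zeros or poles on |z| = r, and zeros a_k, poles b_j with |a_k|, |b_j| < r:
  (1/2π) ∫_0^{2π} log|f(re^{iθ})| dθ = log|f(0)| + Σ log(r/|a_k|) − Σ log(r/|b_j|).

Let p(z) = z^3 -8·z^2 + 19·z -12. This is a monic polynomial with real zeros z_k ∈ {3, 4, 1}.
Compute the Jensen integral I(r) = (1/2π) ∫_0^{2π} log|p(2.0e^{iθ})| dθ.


Zeros: 1, 3, 4; r = 2.0.
Inside |z| < r: 1. Outside (|z| ≥ r): 3, 4.
p(0) = -12, so log|p(0)| = log(12) = 2.4849.
Apply Jensen: I(r) = log|p(0)| + Σ_k log(r/|z_k|), summed over zeros inside |z| < r.
  log(r/|z_k|) for z_k = 1: log(2.0/1) = 0.6931
  Outside zeros (3, 4) contribute nothing to the Jensen sum.
Sum over inside zeros: 0.6931.
I(r) = log|p(0)| + (inside sum) = 2.4849 + 0.6931 = 3.1781.
Note: since some zeros are outside |z| ≤ r, the simplified n·log(r) form does NOT apply — only the inside zeros contribute.

I(r) ≈ 3.1781.


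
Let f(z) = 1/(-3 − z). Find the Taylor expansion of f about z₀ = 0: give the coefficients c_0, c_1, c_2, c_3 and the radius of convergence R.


Let w = z − z₀, so z = z₀ + w.
Then -3 − z = -3 − (z₀ + w) = (-3 − z₀) − w = -3 − w.
f(z) = 1/(-3 − w) = (1/(-3)) · 1/(1 − w/(-3)) = Σ_{n≥0} w^n / (-3)^(n+1).
So c_n = 1/(-3)^(n+1):
  c_0 = 1/(-3)^1 = -1/3.
  c_1 = 1/(-3)^2 = 1/9.
  c_2 = 1/(-3)^3 = -1/27.
  c_3 = 1/(-3)^4 = 1/81.
The series is valid for |w/d| < 1, i.e. |z − z₀| < |d|.
Radius of convergence: R = |-3 − z₀| = |-3| = 3 (distance from z₀ to the singularity z = -3).

c_0 = -1/3, c_1 = 1/9, c_2 = -1/27, c_3 = 1/81; R = 3.


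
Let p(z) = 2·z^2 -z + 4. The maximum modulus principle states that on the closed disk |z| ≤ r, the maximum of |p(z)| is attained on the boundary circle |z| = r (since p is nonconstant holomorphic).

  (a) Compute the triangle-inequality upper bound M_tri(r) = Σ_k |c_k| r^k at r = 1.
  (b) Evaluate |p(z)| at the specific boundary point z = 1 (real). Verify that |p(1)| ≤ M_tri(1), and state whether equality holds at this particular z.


Coefficients: c_0 = 4, c_1 = -1, c_2 = 2. Radius r = 1.
Part (a). Triangle bound: M_tri(r) = Σ_k |c_k| r^k
  = |4|·1^0 + |-1|·1^1 + |2|·1^2
  = 4 + 1 + 2 = 7.
This bounds M(r) := max_{|z|=r} |p(z)| from above; equality holds iff all terms c_k z^k can be made to align in phase at a single z on |z|=r.
Part (b). At z = 1 (real, on the circle |z| = r):
  p(1) = (4)·1^0 + (-1)·1^1 + (2)·1^2 = 5.
  |p(1)| = 5.
Check: |p(1)| = 5 ≤ 7 = M_tri(1). ✓ Equality does not hold at z = 1 (the coefficients have mixed signs, so the terms do not all align in phase there).

M_tri(1) = 7; |p(1)| = 5; equality at z=1: no.


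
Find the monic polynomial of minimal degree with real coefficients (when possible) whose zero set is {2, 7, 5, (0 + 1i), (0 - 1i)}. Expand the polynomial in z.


The polynomial is p(z) = ∏_{α ∈ S} (z − α), where S = {2, 7, 5, (0 + 1i), (0 - 1i)}.
Expanding the product yields: p(z) = z^5 -14·z^4 + 60·z^3 -84·z^2 + 59·z -70.
Note conjugate pairs combine to real quadratics: (z − (0+1i))(z − (0−1i)) = z² + 1.
The resulting polynomial has degree 5 and real coefficients as required.

p(z) = z^5 -14·z^4 + 60·z^3 -84·z^2 + 59·z -70.


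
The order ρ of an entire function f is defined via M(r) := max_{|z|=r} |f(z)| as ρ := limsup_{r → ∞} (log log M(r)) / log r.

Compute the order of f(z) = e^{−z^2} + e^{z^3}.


Each summand is entire of order 2 and 3 respectively (as in the single-exponential case). The order of a sum is at most the max of the orders, so ρ ≤ 3. For the lower bound: on |z|=r choose arg z so that 1z^3 is real positive; then |e^{1z^3}| = e^{1r^3} while |e^{-1z^2}| ≤ e^{1r^2} = o(e^{1r^3}). So |f| ≥ e^{1r^3}(1 − o(1)) and ρ ≥ 3. Hence ρ = max(2, 3) = 3.
Therefore ρ = 3.

Order ρ = 3.


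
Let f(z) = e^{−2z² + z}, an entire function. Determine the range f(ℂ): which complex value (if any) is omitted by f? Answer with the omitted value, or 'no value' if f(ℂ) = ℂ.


Little Picard bounds the complement of f(ℂ) to at most one point.
The exponent g(z) = −2z² + z is a nonconstant polynomial, hence surjective onto ℂ. So e^{g(z)} takes every value in {e^w : w ∈ ℂ} = ℂ ∖ {0}. Adding 0 shifts the range to ℂ ∖ {0}. f omits exactly 0.

Omitted value: 0.


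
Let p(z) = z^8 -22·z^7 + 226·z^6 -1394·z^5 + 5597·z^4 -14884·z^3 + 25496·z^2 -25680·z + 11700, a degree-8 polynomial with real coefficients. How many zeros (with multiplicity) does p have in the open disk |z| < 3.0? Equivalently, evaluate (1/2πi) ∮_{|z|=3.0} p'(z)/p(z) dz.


The zeros of p are: (3 + 1i), (3 - 1i), (3 + 3i), (3 - 3i), (3 + 2i), (3 - 2i), (2 + 1i), (2 - 1i).
Their magnitudes are: 3.162, 3.162, 4.243, 4.243, 3.606, 3.606, 2.236, 2.236.
Zeros with |z| < R = 3.0: (2 + 1i), (2 - 1i).
Count = 2.
By the argument principle, (1/2πi) ∮_{|z|=R} p'(z)/p(z) dz equals exactly this count.

Number of zeros inside |z| < 3.0: 2.


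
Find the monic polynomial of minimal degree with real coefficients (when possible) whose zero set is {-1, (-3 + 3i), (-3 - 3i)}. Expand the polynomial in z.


The polynomial is p(z) = ∏_{α ∈ S} (z − α), where S = {-1, (-3 + 3i), (-3 - 3i)}.
Expanding the product yields: p(z) = z^3 + 7·z^2 + 24·z + 18.
Note conjugate pairs combine to real quadratics: (z − (-3+3i))(z − (-3−3i)) = z² + 6z + 18.
The resulting polynomial has degree 3 and real coefficients as required.

p(z) = z^3 + 7·z^2 + 24·z + 18.


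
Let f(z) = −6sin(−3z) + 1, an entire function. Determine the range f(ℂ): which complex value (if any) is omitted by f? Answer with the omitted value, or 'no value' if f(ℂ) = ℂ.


Little Picard bounds the complement of f(ℂ) to at most one point.
sin is entire and surjective onto ℂ: for every w ∈ ℂ, sin(ζ) = w has a solution ζ ∈ ℂ (e.g., via the complex inverse arcsin). With ζ = −3z this gives z = ζ/(-3). Then -6·sin(−3z) takes every value in -6·ℂ = ℂ, and adding 1 is a bijection of ℂ. So f is surjective and omits no value. (Note: only on the real line is sin bounded by [−1, 1].)

Omitted value: no value.


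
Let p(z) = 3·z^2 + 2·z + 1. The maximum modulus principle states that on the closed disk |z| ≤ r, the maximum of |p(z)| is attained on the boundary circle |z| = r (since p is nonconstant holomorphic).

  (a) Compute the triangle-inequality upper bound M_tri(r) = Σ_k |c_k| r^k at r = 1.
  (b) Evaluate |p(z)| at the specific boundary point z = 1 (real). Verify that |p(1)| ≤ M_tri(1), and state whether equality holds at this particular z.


Coefficients: c_0 = 1, c_1 = 2, c_2 = 3. Radius r = 1.
Part (a). Triangle bound: M_tri(r) = Σ_k |c_k| r^k
  = |1|·1^0 + |2|·1^1 + |3|·1^2
  = 1 + 2 + 3 = 6.
This bounds M(r) := max_{|z|=r} |p(z)| from above; equality holds iff all terms c_k z^k can be made to align in phase at a single z on |z|=r.
Part (b). At z = 1 (real, on the circle |z| = r):
  p(1) = (1)·1^0 + (2)·1^1 + (3)·1^2 = 6.
  |p(1)| = 6.
Since all nonzero coefficients share the same sign, |p(1)| = 6 = M_tri(1); the triangle bound is attained at z = 1, so in fact M(r) = 6.

M_tri(1) = 6; |p(1)| = 6; equality at z=1: yes.


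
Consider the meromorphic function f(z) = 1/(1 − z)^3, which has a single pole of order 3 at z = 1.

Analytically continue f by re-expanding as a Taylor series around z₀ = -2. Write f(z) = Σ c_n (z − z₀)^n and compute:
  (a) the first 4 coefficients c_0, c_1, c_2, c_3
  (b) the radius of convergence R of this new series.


Let w = z − z₀, so z = z₀ + w.
Then 1 − z = 1 − (z₀ + w) = (1 − z₀) − w = 3 − w.
f(z) = 1/(3 − w)^3 = (1/(3)^3) · (1 − w/(3))^{−3}.
By the binomial series (1−u)^{−3} = Σ_{n≥0} C(n+2, 2) u^n for |u|<1, with u = w/(3):
  c_n = C(n+2, 2) / (3)^(n+3).
  c_0 = 1/(3)^3 = 1/27.
  c_1 = 3/(3)^4 = 1/27.
  c_2 = 6/(3)^5 = 2/81.
  c_3 = 10/(3)^6 = 10/729.
The series is valid for |w/d| < 1, i.e. |z − z₀| < |d|.
Radius of convergence: R = |1 − z₀| = |3| = 3 (distance from z₀ to the singularity z = 1).

c_0 = 1/27, c_1 = 1/27, c_2 = 2/81, c_3 = 10/729; R = 3.


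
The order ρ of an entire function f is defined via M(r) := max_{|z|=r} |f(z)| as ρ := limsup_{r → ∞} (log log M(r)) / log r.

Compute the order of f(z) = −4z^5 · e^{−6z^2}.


M(r) = max_{|z|=r} |-4|·|z|^5·|e^{−6z^2}| = 4·r^5 · e^{6r^2} (the factors attain their maxima compatibly on |z|=r). Then log M(r) = log 4 + 5·log r + 6r^2, dominated by the last term, so log log M(r) ~ 2·log r. The polynomial factor -4z^5 contributes only a log r term and does not affect the order. ρ = 2.
Therefore ρ = 2.

Order ρ = 2.


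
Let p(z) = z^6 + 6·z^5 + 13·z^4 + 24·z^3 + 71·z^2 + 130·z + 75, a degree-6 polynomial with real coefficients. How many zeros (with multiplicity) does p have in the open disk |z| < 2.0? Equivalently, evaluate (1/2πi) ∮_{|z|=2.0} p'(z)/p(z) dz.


The zeros of p are: (1 + 2i), (1 - 2i), -3, -1, (-2 + 1i), (-2 - 1i).
Their magnitudes are: 2.236, 2.236, 3, 1, 2.236, 2.236.
Zeros with |z| < R = 2.0: -1.
Count = 1.
By the argument principle, (1/2πi) ∮_{|z|=R} p'(z)/p(z) dz equals exactly this count.

Number of zeros inside |z| < 2.0: 1.


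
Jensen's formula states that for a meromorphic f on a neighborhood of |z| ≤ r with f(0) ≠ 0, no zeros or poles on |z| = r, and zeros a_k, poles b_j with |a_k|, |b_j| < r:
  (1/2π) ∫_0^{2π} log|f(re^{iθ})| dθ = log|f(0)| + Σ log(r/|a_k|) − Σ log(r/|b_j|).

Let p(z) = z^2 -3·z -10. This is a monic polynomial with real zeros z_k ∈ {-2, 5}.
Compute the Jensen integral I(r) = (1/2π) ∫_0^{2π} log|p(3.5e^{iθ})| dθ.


Zeros: -2, 5; r = 3.5.
Inside |z| < r: -2. Outside (|z| ≥ r): 5.
p(0) = -10, so log|p(0)| = log(10) = 2.3026.
Apply Jensen: I(r) = log|p(0)| + Σ_k log(r/|z_k|), summed over zeros inside |z| < r.
  log(r/|z_k|) for z_k = -2: log(3.5/2) = 0.5596
  Outside zeros (5) contribute nothing to the Jensen sum.
Sum over inside zeros: 0.5596.
I(r) = log|p(0)| + (inside sum) = 2.3026 + 0.5596 = 2.8622.
Note: since some zeros are outside |z| ≤ r, the simplified n·log(r) form does NOT apply — only the inside zeros contribute.

I(r) ≈ 2.8622.


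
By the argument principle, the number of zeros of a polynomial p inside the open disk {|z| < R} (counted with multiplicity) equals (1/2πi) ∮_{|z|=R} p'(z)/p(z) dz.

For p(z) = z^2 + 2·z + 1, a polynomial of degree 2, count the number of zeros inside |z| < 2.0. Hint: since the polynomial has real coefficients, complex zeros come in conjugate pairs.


The zeros of p are: -1, -1.
Their magnitudes are: 1, 1.
Zeros with |z| < R = 2.0: -1, -1.
Count = 2.
By the argument principle, (1/2πi) ∮_{|z|=R} p'(z)/p(z) dz equals exactly this count.

Number of zeros inside |z| < 2.0: 2.


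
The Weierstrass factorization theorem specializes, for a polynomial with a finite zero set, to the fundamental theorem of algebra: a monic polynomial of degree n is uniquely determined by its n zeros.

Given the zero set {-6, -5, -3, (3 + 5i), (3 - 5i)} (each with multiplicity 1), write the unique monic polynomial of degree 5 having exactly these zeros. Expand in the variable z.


The polynomial is p(z) = ∏_{α ∈ S} (z − α), where S = {-6, -5, -3, (3 + 5i), (3 - 5i)}.
Expanding the product yields: p(z) = z^5 + 8·z^4 + 13·z^3 + 188·z^2 + 1602·z + 3060.
Note conjugate pairs combine to real quadratics: (z − (3+5i))(z − (3−5i)) = z² − 6z + 34.
The resulting polynomial has degree 5 and real coefficients as required.

p(z) = z^5 + 8·z^4 + 13·z^3 + 188·z^2 + 1602·z + 3060.


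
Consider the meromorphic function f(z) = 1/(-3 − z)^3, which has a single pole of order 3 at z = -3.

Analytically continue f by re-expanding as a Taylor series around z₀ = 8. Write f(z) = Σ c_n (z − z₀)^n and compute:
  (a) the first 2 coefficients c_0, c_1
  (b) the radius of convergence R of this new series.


Let w = z − z₀, so z = z₀ + w.
Then -3 − z = -3 − (z₀ + w) = (-3 − z₀) − w = -11 − w.
f(z) = 1/(-11 − w)^3 = (1/(-11)^3) · (1 − w/(-11))^{−3}.
By the binomial series (1−u)^{−3} = Σ_{n≥0} C(n+2, 2) u^n for |u|<1, with u = w/(-11):
  c_n = C(n+2, 2) / (-11)^(n+3).
  c_0 = 1/(-11)^3 = -1/1331.
  c_1 = 3/(-11)^4 = 3/14641.
The series is valid for |w/d| < 1, i.e. |z − z₀| < |d|.
Radius of convergence: R = |-3 − z₀| = |-11| = 11 (distance from z₀ to the singularity z = -3).

c_0 = -1/1331, c_1 = 3/14641; R = 11.


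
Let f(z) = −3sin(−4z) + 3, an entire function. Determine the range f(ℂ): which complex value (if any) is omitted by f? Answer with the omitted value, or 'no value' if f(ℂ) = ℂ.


Little Picard bounds the complement of f(ℂ) to at most one point.
sin is entire and surjective onto ℂ: for every w ∈ ℂ, sin(ζ) = w has a solution ζ ∈ ℂ (e.g., via the complex inverse arcsin). With ζ = −4z this gives z = ζ/(-4). Then -3·sin(−4z) takes every value in -3·ℂ = ℂ, and adding 3 is a bijection of ℂ. So f is surjective and omits no value. (Note: only on the real line is sin bounded by [−1, 1].)

Omitted value: no value.


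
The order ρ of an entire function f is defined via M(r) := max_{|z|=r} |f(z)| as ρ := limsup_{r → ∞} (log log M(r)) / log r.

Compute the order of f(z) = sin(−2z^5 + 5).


Write sin(w) = (e^{iw} ± e^{−iw})/(2 or 2i), so |sin(w)| ≤ e^{|w|}. With w = −2z^5 + 5, |w| ≤ 2r^5 + 5 on |z|=r, giving M(r) ≤ e^{2r^5 + 5} and ρ ≤ 5. For the lower bound, choose z on |z|=r with -2z^5 purely imaginary of modulus 2r^5; then |sin(−2z^5 + 5)| grows like e^{2r^5}/2, so ρ ≥ 5. Hence ρ = 5.
Therefore ρ = 5.

Order ρ = 5.


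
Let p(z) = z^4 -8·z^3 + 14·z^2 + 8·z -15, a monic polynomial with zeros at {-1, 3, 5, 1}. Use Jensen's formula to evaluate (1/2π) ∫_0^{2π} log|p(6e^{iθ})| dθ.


Zeros: -1, 1, 3, 5; r = 6.
Inside |z| < r: -1, 1, 3, 5. Outside (|z| ≥ r): ∅.
p(0) = -15, so log|p(0)| = log(15) = 2.7081.
Apply Jensen: I(r) = log|p(0)| + Σ_k log(r/|z_k|), summed over zeros inside |z| < r.
  log(r/|z_k|) for z_k = -1: log(6/1) = 1.7918
  log(r/|z_k|) for z_k = 3: log(6/3) = 0.6931
  log(r/|z_k|) for z_k = 5: log(6/5) = 0.1823
  log(r/|z_k|) for z_k = 1: log(6/1) = 1.7918
Sum over inside zeros: 4.4590.
I(r) = log|p(0)| + (inside sum) = 2.7081 + 4.4590 = 7.1670.
Closed form (all zeros inside, monic): I(r) = n·log(r) = 4·log(6) = 7.1670. ✓

I(r) ≈ 7.1670.


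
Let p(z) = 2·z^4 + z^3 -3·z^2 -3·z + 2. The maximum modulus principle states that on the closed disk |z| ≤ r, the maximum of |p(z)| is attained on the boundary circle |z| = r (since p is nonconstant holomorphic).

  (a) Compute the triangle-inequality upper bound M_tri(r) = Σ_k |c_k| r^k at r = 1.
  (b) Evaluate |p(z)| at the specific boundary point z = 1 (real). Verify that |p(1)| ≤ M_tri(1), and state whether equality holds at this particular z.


Coefficients: c_0 = 2, c_1 = -3, c_2 = -3, c_3 = 1, c_4 = 2. Radius r = 1.
Part (a). Triangle bound: M_tri(r) = Σ_k |c_k| r^k
  = |2|·1^0 + |-3|·1^1 + |-3|·1^2 + |1|·1^3 + |2|·1^4
  = 2 + 3 + 3 + 1 + 2 = 11.
This bounds M(r) := max_{|z|=r} |p(z)| from above; equality holds iff all terms c_k z^k can be made to align in phase at a single z on |z|=r.
Part (b). At z = 1 (real, on the circle |z| = r):
  p(1) = (2)·1^0 + (-3)·1^1 + (-3)·1^2 + (1)·1^3 + (2)·1^4 = -1.
  |p(1)| = 1.
Check: |p(1)| = 1 ≤ 11 = M_tri(1). ✓ Equality does not hold at z = 1 (the coefficients have mixed signs, so the terms do not all align in phase there).

M_tri(1) = 11; |p(1)| = 1; equality at z=1: no.


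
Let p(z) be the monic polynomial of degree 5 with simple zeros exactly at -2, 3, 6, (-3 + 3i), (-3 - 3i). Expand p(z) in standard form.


The polynomial is p(z) = ∏_{α ∈ S} (z − α), where S = {-2, 3, 6, (-3 + 3i), (-3 - 3i)}.
Expanding the product yields: p(z) = z^5 -z^4 -24·z^3 -90·z^2 + 216·z + 648.
Note conjugate pairs combine to real quadratics: (z − (-3+3i))(z − (-3−3i)) = z² + 6z + 18.
The resulting polynomial has degree 5 and real coefficients as required.

p(z) = z^5 -z^4 -24·z^3 -90·z^2 + 216·z + 648.


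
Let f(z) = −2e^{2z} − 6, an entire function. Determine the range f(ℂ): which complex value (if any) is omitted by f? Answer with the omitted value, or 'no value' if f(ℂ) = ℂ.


Little Picard bounds the complement of f(ℂ) to at most one point.
e^{2z} is never zero on ℂ, so -2·e^{2z} takes every value in ℂ ∖ {0}. Adding -6 shifts the range to ℂ ∖ {-6}. Thus f omits exactly the value -6.

Omitted value: -6.


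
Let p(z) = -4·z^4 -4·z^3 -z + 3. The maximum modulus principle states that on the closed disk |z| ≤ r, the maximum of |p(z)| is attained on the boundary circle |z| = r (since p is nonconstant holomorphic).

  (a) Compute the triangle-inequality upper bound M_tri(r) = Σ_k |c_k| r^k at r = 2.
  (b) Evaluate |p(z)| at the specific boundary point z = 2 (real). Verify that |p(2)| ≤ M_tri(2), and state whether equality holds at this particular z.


Coefficients: c_0 = 3, c_1 = -1, c_2 = 0, c_3 = -4, c_4 = -4. Radius r = 2.
Part (a). Triangle bound: M_tri(r) = Σ_k |c_k| r^k
  = |3|·2^0 + |-1|·2^1 + |0|·2^2 + |-4|·2^3 + |-4|·2^4
  = 3 + 2 + 0 + 32 + 64 = 101.
This bounds M(r) := max_{|z|=r} |p(z)| from above; equality holds iff all terms c_k z^k can be made to align in phase at a single z on |z|=r.
Part (b). At z = 2 (real, on the circle |z| = r):
  p(2) = (3)·2^0 + (-1)·2^1 + (0)·2^2 + (-4)·2^3 + (-4)·2^4 = -95.
  |p(2)| = 95.
Check: |p(2)| = 95 ≤ 101 = M_tri(2). ✓ Equality does not hold at z = 2 (the coefficients have mixed signs, so the terms do not all align in phase there).

M_tri(2) = 101; |p(2)| = 95; equality at z=2: no.


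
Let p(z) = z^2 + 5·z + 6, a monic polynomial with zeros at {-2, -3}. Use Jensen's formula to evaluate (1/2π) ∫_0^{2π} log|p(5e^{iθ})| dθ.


Zeros: -3, -2; r = 5.
Inside |z| < r: -3, -2. Outside (|z| ≥ r): ∅.
p(0) = 6, so log|p(0)| = log(6) = 1.7918.
Apply Jensen: I(r) = log|p(0)| + Σ_k log(r/|z_k|), summed over zeros inside |z| < r.
  log(r/|z_k|) for z_k = -2: log(5/2) = 0.9163
  log(r/|z_k|) for z_k = -3: log(5/3) = 0.5108
Sum over inside zeros: 1.4271.
I(r) = log|p(0)| + (inside sum) = 1.7918 + 1.4271 = 3.2189.
Closed form (all zeros inside, monic): I(r) = n·log(r) = 2·log(5) = 3.2189. ✓

I(r) ≈ 3.2189.


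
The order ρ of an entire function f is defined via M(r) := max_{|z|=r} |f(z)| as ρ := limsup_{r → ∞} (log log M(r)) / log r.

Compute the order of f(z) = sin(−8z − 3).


sin(w) is a linear combination of e^{iw} and e^{−iw} (or e^w, e^{−w} in the hyperbolic case), so |sin(w)| ≤ e^{|w|}. With w = −8z − 3, |w| ≤ 8|z| + 3 = 8r + 3 on |z| = r, giving M(r) ≤ e^{8r + 3}, so ρ ≤ 1. On a suitable ray (z = it for sin/cos; z = t for sinh/cosh, t real → ∞), |sin(−8z − 3)| grows like e^{8|t|}/2, so ρ ≥ 1. Hence ρ = 1.
Therefore ρ = 1.

Order ρ = 1.


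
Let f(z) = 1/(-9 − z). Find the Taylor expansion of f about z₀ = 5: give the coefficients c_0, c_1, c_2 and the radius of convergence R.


Let w = z − z₀, so z = z₀ + w.
Then -9 − z = -9 − (z₀ + w) = (-9 − z₀) − w = -14 − w.
f(z) = 1/(-14 − w) = (1/(-14)) · 1/(1 − w/(-14)) = Σ_{n≥0} w^n / (-14)^(n+1).
So c_n = 1/(-14)^(n+1):
  c_0 = 1/(-14)^1 = -1/14.
  c_1 = 1/(-14)^2 = 1/196.
  c_2 = 1/(-14)^3 = -1/2744.
The series is valid for |w/d| < 1, i.e. |z − z₀| < |d|.
Radius of convergence: R = |-9 − z₀| = |-14| = 14 (distance from z₀ to the singularity z = -9).

c_0 = -1/14, c_1 = 1/196, c_2 = -1/2744; R = 14.
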